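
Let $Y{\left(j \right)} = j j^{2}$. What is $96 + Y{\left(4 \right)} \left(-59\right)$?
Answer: $-3680$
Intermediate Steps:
$Y{\left(j \right)} = j^{3}$
$96 + Y{\left(4 \right)} \left(-59\right) = 96 + 4^{3} \left(-59\right) = 96 + 64 \left(-59\right) = 96 - 3776 = -3680$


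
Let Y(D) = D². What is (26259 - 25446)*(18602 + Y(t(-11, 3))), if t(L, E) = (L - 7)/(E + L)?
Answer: 242040669/16 ≈ 1.5128e+7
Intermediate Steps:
t(L, E) = (-7 + L)/(E + L)
(26259 - 25446)*(18602 + Y(t(-11, 3))) = (26259 - 25446)*(18602 + ((-7 - 11)/(3 - 11))²) = 813*(18602 + (-18/(-8))²) = 813*(18602 + (-⅛*(-18))²) = 813*(18602 + (9/4)²) = 813*(18602 + 81/16) = 813*(297713/16) = 242040669/16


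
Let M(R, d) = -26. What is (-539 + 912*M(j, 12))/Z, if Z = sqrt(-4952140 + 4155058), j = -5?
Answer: 24251*I*sqrt(797082)/797082 ≈ 27.163*I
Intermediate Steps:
Z = I*sqrt(797082) (Z = sqrt(-797082) = I*sqrt(797082) ≈ 892.79*I)
(-539 + 912*M(j, 12))/Z = (-539 + 912*(-26))/((I*sqrt(797082))) = (-539 - 23712)*(-I*sqrt(797082)/797082) = -(-24251)*I*sqrt(797082)/797082 = 24251*I*sqrt(797082)/797082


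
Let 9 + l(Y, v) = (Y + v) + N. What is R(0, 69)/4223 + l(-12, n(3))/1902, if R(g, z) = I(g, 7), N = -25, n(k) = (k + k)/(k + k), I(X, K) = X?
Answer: -15/634 ≈ -0.023659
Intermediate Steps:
n(k) = 1 (n(k) = (2*k)/((2*k)) = (2*k)*(1/(2*k)) = 1)
R(g, z) = g
l(Y, v) = -34 + Y + v (l(Y, v) = -9 + ((Y + v) - 25) = -9 + (-25 + Y + v) = -34 + Y + v)
R(0, 69)/4223 + l(-12, n(3))/1902 = 0/4223 + (-34 - 12 + 1)/1902 = 0*(1/4223) - 45*1/1902 = 0 - 15/634 = -15/634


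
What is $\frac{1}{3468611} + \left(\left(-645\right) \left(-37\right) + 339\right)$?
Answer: $\frac{83954260645}{3468611} \approx 24204.0$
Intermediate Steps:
$\frac{1}{3468611} + \left(\left(-645\right) \left(-37\right) + 339\right) = \frac{1}{3468611} + \left(23865 + 339\right) = \frac{1}{3468611} + 24204 = \frac{83954260645}{3468611}$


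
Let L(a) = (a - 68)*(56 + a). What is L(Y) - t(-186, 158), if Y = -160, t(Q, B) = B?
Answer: 23554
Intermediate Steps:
L(a) = (-68 + a)*(56 + a)
L(Y) - t(-186, 158) = (-3808 + (-160)**2 - 12*(-160)) - 1*158 = (-3808 + 25600 + 1920) - 158 = 23712 - 158 = 23554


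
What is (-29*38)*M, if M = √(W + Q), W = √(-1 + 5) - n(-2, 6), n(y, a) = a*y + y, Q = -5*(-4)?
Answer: -6612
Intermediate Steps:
Q = 20
n(y, a) = y + a*y
W = 16 (W = √(-1 + 5) - (-2)*(1 + 6) = √4 - (-2)*7 = 2 - 1*(-14) = 2 + 14 = 16)
M = 6 (M = √(16 + 20) = √36 = 6)
(-29*38)*M = -29*38*6 = -1102*6 = -6612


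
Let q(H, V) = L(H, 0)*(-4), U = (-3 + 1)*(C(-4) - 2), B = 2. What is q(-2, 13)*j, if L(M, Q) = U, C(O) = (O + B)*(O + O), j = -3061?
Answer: -342832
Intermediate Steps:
C(O) = 2*O*(2 + O) (C(O) = (O + 2)*(O + O) = (2 + O)*(2*O) = 2*O*(2 + O))
U = -28 (U = (-3 + 1)*(2*(-4)*(2 - 4) - 2) = -2*(2*(-4)*(-2) - 2) = -2*(16 - 2) = -2*14 = -28)
L(M, Q) = -28
q(H, V) = 112 (q(H, V) = -28*(-4) = 112)
q(-2, 13)*j = 112*(-3061) = -342832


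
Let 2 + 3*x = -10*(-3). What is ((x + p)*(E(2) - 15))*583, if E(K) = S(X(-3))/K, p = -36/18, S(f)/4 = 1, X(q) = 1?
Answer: -166738/3 ≈ -55579.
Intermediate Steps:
S(f) = 4 (S(f) = 4*1 = 4)
x = 28/3 (x = -⅔ + (-10*(-3))/3 = -⅔ + (⅓)*30 = -⅔ + 10 = 28/3 ≈ 9.3333)
p = -2 (p = -36*1/18 = -2)
E(K) = 4/K
((x + p)*(E(2) - 15))*583 = ((28/3 - 2)*(4/2 - 15))*583 = (22*(4*(½) - 15)/3)*583 = (22*(2 - 15)/3)*583 = ((22/3)*(-13))*583 = -286/3*583 = -166738/3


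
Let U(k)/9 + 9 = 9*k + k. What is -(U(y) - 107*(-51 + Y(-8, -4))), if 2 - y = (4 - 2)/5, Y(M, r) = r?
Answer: -5948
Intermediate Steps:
y = 8/5 (y = 2 - (4 - 2)/5 = 2 - 2/5 = 2 - 1*⅖ = 2 - ⅖ = 8/5 ≈ 1.6000)
U(k) = -81 + 90*k (U(k) = -81 + 9*(9*k + k) = -81 + 9*(10*k) = -81 + 90*k)
-(U(y) - 107*(-51 + Y(-8, -4))) = -((-81 + 90*(8/5)) - 107*(-51 - 4)) = -((-81 + 144) - 107*(-55)) = -(63 + 5885) = -1*5948 = -5948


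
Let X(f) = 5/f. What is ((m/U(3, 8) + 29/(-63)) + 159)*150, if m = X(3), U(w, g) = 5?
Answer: 500450/21 ≈ 23831.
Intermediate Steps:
m = 5/3 ≈ 1.6667
((m/U(3, 8) + 29/(-63)) + 159)*150 = (((5/3)/5 + 29/(-63)) + 159)*150 = (((5/3)*(⅕) + 29*(-1/63)) + 159)*150 = ((⅓ - 29/63) + 159)*150 = (-8/63 + 159)*150 = (10009/63)*150 = 500450/21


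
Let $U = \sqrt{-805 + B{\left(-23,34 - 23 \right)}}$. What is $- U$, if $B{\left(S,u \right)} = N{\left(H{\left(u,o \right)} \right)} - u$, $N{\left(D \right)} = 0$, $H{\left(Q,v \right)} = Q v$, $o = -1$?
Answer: $- 4 i \sqrt{51} \approx - 28.566 i$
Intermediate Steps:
$B{\left(S,u \right)} = - u$ ($B{\left(S,u \right)} = 0 - u = - u$)
$U = 4 i \sqrt{51}$ ($U = \sqrt{-805 - \left(34 - 23\right)} = \sqrt{-805 - 11} = \sqrt{-816} = 4 i \sqrt{51} \approx 28.566 i$)
$- U = - 4 i \sqrt{51}$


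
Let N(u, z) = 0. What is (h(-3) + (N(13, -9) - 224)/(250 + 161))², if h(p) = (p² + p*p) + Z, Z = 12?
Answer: 146555236/168921 ≈ 867.60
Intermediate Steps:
h(p) = 12 + 2*p² (h(p) = (p² + p*p) + 12 = (p² + p²) + 12 = 2*p² + 12 = 12 + 2*p²)
(h(-3) + (N(13, -9) - 224)/(250 + 161))² = ((12 + 2*(-3)²) + (0 - 224)/(250 + 161))² = ((12 + 2*9) - 224/411)² = ((12 + 18) - 224*1/411)² = (30 - 224/411)² = (12106/411)² = 146555236/168921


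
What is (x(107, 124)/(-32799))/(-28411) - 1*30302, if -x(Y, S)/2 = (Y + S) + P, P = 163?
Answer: -28236991092266/931852389 ≈ -30302.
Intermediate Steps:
x(Y, S) = -326 - 2*S - 2*Y (x(Y, S) = -2*((Y + S) + 163) = -2*((S + Y) + 163) = -2*(163 + S + Y) = -326 - 2*S - 2*Y)
(x(107, 124)/(-32799))/(-28411) - 1*30302 = ((-326 - 2*124 - 2*107)/(-32799))/(-28411) - 1*30302 = ((-326 - 248 - 214)*(-1/32799))*(-1/28411) - 30302 = -788*(-1/32799)*(-1/28411) - 30302 = (788/32799)*(-1/28411) - 30302 = -788/931852389 - 30302 = -28236991092266/931852389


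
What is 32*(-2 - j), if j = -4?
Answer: 64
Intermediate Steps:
32*(-2 - j) = 32*(-2 - 1*(-4)) = 32*(-2 + 4) = 32*2 = 64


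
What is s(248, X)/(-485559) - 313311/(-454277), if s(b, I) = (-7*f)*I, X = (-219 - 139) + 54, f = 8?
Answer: 144397364201/220578285843 ≈ 0.65463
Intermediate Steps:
X = -304 (X = -358 + 54 = -304)
s(b, I) = -56*I (s(b, I) = (-7*8)*I = -56*I)
s(248, X)/(-485559) - 313311/(-454277) = -56*(-304)/(-485559) - 313311/(-454277) = 17024*(-1/485559) - 313311*(-1/454277) = -17024/485559 + 313311/454277 = 144397364201/220578285843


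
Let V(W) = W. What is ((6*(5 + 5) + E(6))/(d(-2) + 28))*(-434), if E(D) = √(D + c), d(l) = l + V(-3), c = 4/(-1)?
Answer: -26040/23 - 434*√2/23 ≈ -1158.9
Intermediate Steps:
c = -4 (c = 4*(-1) = -4)
d(l) = -3 + l (d(l) = l - 3 = -3 + l)
E(D) = √(-4 + D) (E(D) = √(D - 4) = √(-4 + D))
((6*(5 + 5) + E(6))/(d(-2) + 28))*(-434) = ((6*(5 + 5) + √(-4 + 6))/((-3 - 2) + 28))*(-434) = ((6*10 + √2)/(-5 + 28))*(-434) = ((60 + √2)/23)*(-434) = ((60 + √2)*(1/23))*(-434) = (60/23 + √2/23)*(-434) = -26040/23 - 434*√2/23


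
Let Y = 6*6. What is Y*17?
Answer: 612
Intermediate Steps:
Y = 36
Y*17 = 36*17 = 612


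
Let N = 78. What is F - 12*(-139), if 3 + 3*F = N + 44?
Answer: 5123/3 ≈ 1707.7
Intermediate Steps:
F = 119/3 (F = -1 + (78 + 44)/3 = -1 + (1/3)*122 = -1 + 122/3 = 119/3 ≈ 39.667)
F - 12*(-139) = 119/3 - 12*(-139) = 119/3 + 1668 = 5123/3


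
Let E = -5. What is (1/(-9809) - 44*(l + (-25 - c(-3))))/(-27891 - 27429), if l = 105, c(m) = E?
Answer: 36685661/542633880 ≈ 0.067607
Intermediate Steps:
c(m) = -5
(1/(-9809) - 44*(l + (-25 - c(-3))))/(-27891 - 27429) = (1/(-9809) - 44*(105 + (-25 - 1*(-5))))/(-27891 - 27429) = (-1/9809 - 44*(105 + (-25 + 5)))/(-55320) = (-1/9809 - 44*(105 - 20))*(-1/55320) = (-1/9809 - 44*85)*(-1/55320) = (-1/9809 - 3740)*(-1/55320) = -36685661/9809*(-1/55320) = 36685661/542633880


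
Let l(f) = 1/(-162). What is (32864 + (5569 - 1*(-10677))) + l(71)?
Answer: 7955819/162 ≈ 49110.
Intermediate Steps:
l(f) = -1/162
(32864 + (5569 - 1*(-10677))) + l(71) = (32864 + (5569 - 1*(-10677))) - 1/162 = (32864 + (5569 + 10677)) - 1/162 = (32864 + 16246) - 1/162 = 49110 - 1/162 = 7955819/162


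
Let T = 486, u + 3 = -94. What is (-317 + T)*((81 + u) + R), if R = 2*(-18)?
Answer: -8788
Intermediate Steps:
u = -97 (u = -3 - 94 = -97)
R = -36
(-317 + T)*((81 + u) + R) = (-317 + 486)*((81 - 97) - 36) = 169*(-16 - 36) = 169*(-52) = -8788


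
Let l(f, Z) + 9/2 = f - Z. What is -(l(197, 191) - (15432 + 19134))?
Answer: 69129/2 ≈ 34565.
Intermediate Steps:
l(f, Z) = -9/2 + f - Z (l(f, Z) = -9/2 + (f - Z) = -9/2 + f - Z)
-(l(197, 191) - (15432 + 19134)) = -((-9/2 + 197 - 1*191) - (15432 + 19134)) = -((-9/2 + 197 - 191) - 1*34566) = -(3/2 - 34566) = -1*(-69129/2) = 69129/2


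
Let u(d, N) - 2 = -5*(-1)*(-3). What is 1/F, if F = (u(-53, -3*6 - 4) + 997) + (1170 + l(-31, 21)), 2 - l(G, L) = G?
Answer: 1/2187 ≈ 0.00045725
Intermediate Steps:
l(G, L) = 2 - G
u(d, N) = -13 (u(d, N) = 2 - 5*(-1)*(-3) = 2 + 5*(-3) = 2 - 15 = -13)
F = 2187 (F = (-13 + 997) + (1170 + (2 - 1*(-31))) = 984 + (1170 + (2 + 31)) = 984 + (1170 + 33) = 984 + 1203 = 2187)
1/F = 1/2187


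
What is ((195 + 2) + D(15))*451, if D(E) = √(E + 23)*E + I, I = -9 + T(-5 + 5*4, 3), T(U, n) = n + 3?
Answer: 87494 + 6765*√38 ≈ 1.2920e+5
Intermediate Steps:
T(U, n) = 3 + n
I = -3 (I = -9 + (3 + 3) = -9 + 6 = -3)
D(E) = -3 + E*√(23 + E) (D(E) = √(E + 23)*E - 3 = √(23 + E)*E - 3 = E*√(23 + E) - 3 = -3 + E*√(23 + E))
((195 + 2) + D(15))*451 = ((195 + 2) + (-3 + 15*√(23 + 15)))*451 = (197 + (-3 + 15*√38))*451 = (194 + 15*√38)*451 = 87494 + 6765*√38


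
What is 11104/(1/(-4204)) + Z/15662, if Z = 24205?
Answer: -731121180787/15662 ≈ -4.6681e+7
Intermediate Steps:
11104/(1/(-4204)) + Z/15662 = 11104/(1/(-4204)) + 24205/15662 = 11104/(-1/4204) + 24205*(1/15662) = 11104*(-4204) + 24205/15662 = -46681216 + 24205/15662 = -731121180787/15662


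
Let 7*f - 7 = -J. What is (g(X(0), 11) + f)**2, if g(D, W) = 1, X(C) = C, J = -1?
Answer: 225/49 ≈ 4.5918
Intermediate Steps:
f = 8/7 (f = 1 + (-1*(-1))/7 = 1 + (1/7)*1 = 1 + 1/7 = 8/7 ≈ 1.1429)
(g(X(0), 11) + f)**2 = (1 + 8/7)**2 = (15/7)**2 = 225/49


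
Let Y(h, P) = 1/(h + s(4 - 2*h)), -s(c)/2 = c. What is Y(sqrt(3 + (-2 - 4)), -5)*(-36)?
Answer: 288/139 + 180*I*sqrt(3)/139 ≈ 2.0719 + 2.2429*I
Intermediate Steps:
s(c) = -2*c
Y(h, P) = 1/(-8 + 5*h) (Y(h, P) = 1/(h - 2*(4 - 2*h)) = 1/(h + (-8 + 4*h)) = 1/(-8 + 5*h))
Y(sqrt(3 + (-2 - 4)), -5)*(-36) = -36/(-8 + 5*sqrt(3 + (-2 - 4))) = -36/(-8 + 5*sqrt(3 - 6)) = -36/(-8 + 5*sqrt(-3)) = -36/(-8 + 5*(I*sqrt(3))) = -36/(-8 + 5*I*sqrt(3))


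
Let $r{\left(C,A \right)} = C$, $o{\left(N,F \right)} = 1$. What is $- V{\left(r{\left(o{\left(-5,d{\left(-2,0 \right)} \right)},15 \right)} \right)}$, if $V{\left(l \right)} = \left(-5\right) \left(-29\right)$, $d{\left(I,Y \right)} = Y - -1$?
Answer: $-145$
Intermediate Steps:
$d{\left(I,Y \right)} = 1 + Y$ ($d{\left(I,Y \right)} = Y + 1 = 1 + Y$)
$V{\left(l \right)} = 145$
$- V{\left(r{\left(o{\left(-5,d{\left(-2,0 \right)} \right)},15 \right)} \right)} = \left(-1\right) 145 = -145$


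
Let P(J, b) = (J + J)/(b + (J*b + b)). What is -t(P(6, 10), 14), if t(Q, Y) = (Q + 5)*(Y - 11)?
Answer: -309/20 ≈ -15.450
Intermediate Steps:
P(J, b) = 2*J/(2*b + J*b) (P(J, b) = (2*J)/(b + (b + J*b)) = (2*J)/(2*b + J*b) = 2*J/(2*b + J*b))
t(Q, Y) = (-11 + Y)*(5 + Q) (t(Q, Y) = (5 + Q)*(-11 + Y) = (-11 + Y)*(5 + Q))
-t(P(6, 10), 14) = -(-55 - 22*6/(10*(2 + 6)) + 5*14 + (2*6/(10*(2 + 6)))*14) = -(-55 - 22*6/(10*8) + 70 + (2*6*(⅒)/8)*14) = -(-55 - 22*6/(10*8) + 70 + (2*6*(⅒)*(⅛))*14) = -(-55 - 11*3/20 + 70 + (3/20)*14) = -(-55 - 33/20 + 70 + 21/10) = -1*309/20 = -309/20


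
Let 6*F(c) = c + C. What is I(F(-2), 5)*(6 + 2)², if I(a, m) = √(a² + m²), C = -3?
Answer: 160*√37/3 ≈ 324.41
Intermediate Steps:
F(c) = -½ + c/6 (F(c) = (c - 3)/6 = (-3 + c)/6 = -½ + c/6)
I(F(-2), 5)*(6 + 2)² = √((-½ + (⅙)*(-2))² + 5²)*(6 + 2)² = √((-½ - ⅓)² + 25)*8² = √((-⅚)² + 25)*64 = √(25/36 + 25)*64 = √(925/36)*64 = (5*√37/6)*64 = 160*√37/3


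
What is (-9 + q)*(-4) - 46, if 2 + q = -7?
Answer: 26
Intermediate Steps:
q = -9 (q = -2 - 7 = -9)
(-9 + q)*(-4) - 46 = (-9 - 9)*(-4) - 46 = -18*(-4) - 46 = 72 - 46 = 26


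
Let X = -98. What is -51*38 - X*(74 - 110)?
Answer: -5466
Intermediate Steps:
-51*38 - X*(74 - 110) = -51*38 - (-98)*(74 - 110) = -1938 - (-98)*(-36) = -1938 - 1*3528 = -1938 - 3528 = -5466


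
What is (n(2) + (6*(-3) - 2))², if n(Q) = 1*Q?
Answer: 324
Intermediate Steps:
n(Q) = Q
(n(2) + (6*(-3) - 2))² = (2 + (6*(-3) - 2))² = (2 + (-18 - 2))² = (2 - 20)² = (-18)² = 324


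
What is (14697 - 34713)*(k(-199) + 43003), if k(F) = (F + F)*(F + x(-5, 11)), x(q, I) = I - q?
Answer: -2318593392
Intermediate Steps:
k(F) = 2*F*(16 + F) (k(F) = (F + F)*(F + (11 - 1*(-5))) = (2*F)*(F + (11 + 5)) = (2*F)*(F + 16) = (2*F)*(16 + F) = 2*F*(16 + F))
(14697 - 34713)*(k(-199) + 43003) = (14697 - 34713)*(2*(-199)*(16 - 199) + 43003) = -20016*(2*(-199)*(-183) + 43003) = -20016*(72834 + 43003) = -20016*115837 = -2318593392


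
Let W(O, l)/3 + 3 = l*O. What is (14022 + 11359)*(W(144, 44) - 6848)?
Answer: 308404531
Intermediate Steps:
W(O, l) = -9 + 3*O*l (W(O, l) = -9 + 3*(l*O) = -9 + 3*(O*l) = -9 + 3*O*l)
(14022 + 11359)*(W(144, 44) - 6848) = (14022 + 11359)*((-9 + 3*144*44) - 6848) = 25381*((-9 + 19008) - 6848) = 25381*(18999 - 6848) = 25381*12151 = 308404531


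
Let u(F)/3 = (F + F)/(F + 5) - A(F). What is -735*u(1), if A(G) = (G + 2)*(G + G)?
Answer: 12495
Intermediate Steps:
A(G) = 2*G*(2 + G) (A(G) = (2 + G)*(2*G) = 2*G*(2 + G))
u(F) = -6*F*(2 + F) + 6*F/(5 + F) (u(F) = 3*((F + F)/(F + 5) - 2*F*(2 + F)) = 3*((2*F)/(5 + F) - 2*F*(2 + F)) = 3*(2*F/(5 + F) - 2*F*(2 + F)) = 3*(-2*F*(2 + F) + 2*F/(5 + F)) = -6*F*(2 + F) + 6*F/(5 + F))
-735*u(1) = -4410*(-9 - 1*1² - 7*1)/(5 + 1) = -4410*(-9 - 1*1 - 7)/6 = -4410*(-9 - 1 - 7)/6 = -4410*(-17)/6 = -735*(-17) = 12495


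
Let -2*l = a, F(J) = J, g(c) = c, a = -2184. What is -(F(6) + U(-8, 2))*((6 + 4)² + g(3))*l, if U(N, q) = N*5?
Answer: 3824184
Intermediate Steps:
U(N, q) = 5*N
l = 1092 (l = -½*(-2184) = 1092)
-(F(6) + U(-8, 2))*((6 + 4)² + g(3))*l = -(6 + 5*(-8))*((6 + 4)² + 3)*1092 = -(6 - 40)*(10² + 3)*1092 = -(-34*(100 + 3))*1092 = -(-34*103)*1092 = -(-3502)*1092 = -1*(-3824184) = 3824184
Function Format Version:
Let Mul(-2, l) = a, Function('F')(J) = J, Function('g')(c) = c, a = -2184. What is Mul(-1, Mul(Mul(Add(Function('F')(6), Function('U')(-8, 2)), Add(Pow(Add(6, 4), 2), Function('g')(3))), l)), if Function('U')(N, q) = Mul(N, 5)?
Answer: 3824184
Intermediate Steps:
Function('U')(N, q) = Mul(5, N)
l = 1092 (l = Mul(Rational(-1, 2), -2184) = 1092)
Mul(-1, Mul(Mul(Add(Function('F')(6), Function('U')(-8, 2)), Add(Pow(Add(6, 4), 2), Function('g')(3))), l)) = Mul(-1, Mul(Mul(Add(6, Mul(5, -8)), Add(Pow(Add(6, 4), 2), 3)), 1092)) = Mul(-1, Mul(Mul(Add(6, -40), Add(Pow(10, 2), 3)), 1092)) = Mul(-1, Mul(Mul(-34, Add(100, 3)), 1092)) = Mul(-1, Mul(Mul(-34, 103), 1092)) = Mul(-1, Mul(-3502, 1092)) = Mul(-1, -3824184) = 3824184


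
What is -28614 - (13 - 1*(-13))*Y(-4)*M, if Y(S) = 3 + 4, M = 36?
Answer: -35166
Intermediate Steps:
Y(S) = 7
-28614 - (13 - 1*(-13))*Y(-4)*M = -28614 - (13 - 1*(-13))*7*36 = -28614 - (13 + 13)*7*36 = -28614 - 26*7*36 = -28614 - 182*36 = -28614 - 1*6552 = -28614 - 6552 = -35166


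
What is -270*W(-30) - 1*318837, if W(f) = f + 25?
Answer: -317487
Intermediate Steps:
W(f) = 25 + f
-270*W(-30) - 1*318837 = -270*(25 - 30) - 1*318837 = -270*(-5) - 318837 = 1350 - 318837 = -317487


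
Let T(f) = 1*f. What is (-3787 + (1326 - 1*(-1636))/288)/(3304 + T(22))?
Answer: -543847/478944 ≈ -1.1355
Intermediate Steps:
T(f) = f
(-3787 + (1326 - 1*(-1636))/288)/(3304 + T(22)) = (-3787 + (1326 - 1*(-1636))/288)/(3304 + 22) = (-3787 + (1326 + 1636)*(1/288))/3326 = (-3787 + 2962*(1/288))*(1/3326) = (-3787 + 1481/144)*(1/3326) = -543847/144*1/3326 = -543847/478944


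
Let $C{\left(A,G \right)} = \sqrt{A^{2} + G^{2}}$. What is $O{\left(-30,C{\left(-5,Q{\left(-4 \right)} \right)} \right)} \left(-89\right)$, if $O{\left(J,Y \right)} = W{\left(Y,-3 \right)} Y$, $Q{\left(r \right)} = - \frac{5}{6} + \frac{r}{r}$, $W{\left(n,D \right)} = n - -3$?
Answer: $- \frac{80189}{36} - \frac{89 \sqrt{901}}{2} \approx -3563.2$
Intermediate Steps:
$W{\left(n,D \right)} = 3 + n$ ($W{\left(n,D \right)} = n + 3 = 3 + n$)
$Q{\left(r \right)} = \frac{1}{6}$ ($Q{\left(r \right)} = \left(-5\right) \frac{1}{6} + 1 = - \frac{5}{6} + 1 = \frac{1}{6}$)
$O{\left(J,Y \right)} = Y \left(3 + Y\right)$ ($O{\left(J,Y \right)} = \left(3 + Y\right) Y = Y \left(3 + Y\right)$)
$O{\left(-30,C{\left(-5,Q{\left(-4 \right)} \right)} \right)} \left(-89\right) = \sqrt{\left(-5\right)^{2} + \left(\frac{1}{6}\right)^{2}} \left(3 + \sqrt{\left(-5\right)^{2} + \left(\frac{1}{6}\right)^{2}}\right) \left(-89\right) = \sqrt{25 + \frac{1}{36}} \left(3 + \sqrt{25 + \frac{1}{36}}\right) \left(-89\right) = \sqrt{\frac{901}{36}} \left(3 + \sqrt{\frac{901}{36}}\right) \left(-89\right) = \frac{\sqrt{901}}{6} \left(3 + \frac{\sqrt{901}}{6}\right) \left(-89\right) = \frac{\sqrt{901} \left(3 + \frac{\sqrt{901}}{6}\right)}{6} \left(-89\right) = - \frac{89 \sqrt{901} \left(3 + \frac{\sqrt{901}}{6}\right)}{6}$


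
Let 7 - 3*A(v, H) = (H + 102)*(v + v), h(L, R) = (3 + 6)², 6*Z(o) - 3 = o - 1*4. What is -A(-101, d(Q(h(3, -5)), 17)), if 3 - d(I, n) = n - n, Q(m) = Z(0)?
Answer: -21217/3 ≈ -7072.3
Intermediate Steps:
Z(o) = -⅙ + o/6 (Z(o) = ½ + (o - 1*4)/6 = ½ + (o - 4)/6 = ½ + (-4 + o)/6 = ½ + (-⅔ + o/6) = -⅙ + o/6)
h(L, R) = 81 (h(L, R) = 9² = 81)
Q(m) = -⅙ (Q(m) = -⅙ + (⅙)*0 = -⅙ + 0 = -⅙)
d(I, n) = 3 (d(I, n) = 3 - (n - n) = 3 - 1*0 = 3 + 0 = 3)
A(v, H) = 7/3 - 2*v*(102 + H)/3 (A(v, H) = 7/3 - (H + 102)*(v + v)/3 = 7/3 - (102 + H)*2*v/3 = 7/3 - 2*v*(102 + H)/3)
-A(-101, d(Q(h(3, -5)), 17)) = -(7/3 - 68*(-101) - ⅔*3*(-101)) = -(7/3 + 6868 + 202) = -1*21217/3 = -21217/3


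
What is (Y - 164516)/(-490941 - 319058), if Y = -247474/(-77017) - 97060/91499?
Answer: 1159325543755722/5708045524251517 ≈ 0.20310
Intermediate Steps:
Y = 15168353506/7046978483 (Y = -247474*(-1/77017) - 97060*1/91499 = 247474/77017 - 97060/91499 = 15168353506/7046978483 ≈ 2.1525)
(Y - 164516)/(-490941 - 319058) = (15168353506/7046978483 - 164516)/(-490941 - 319058) = -1159325543755722/7046978483/(-809999) = -1159325543755722/7046978483*(-1/809999) = 1159325543755722/5708045524251517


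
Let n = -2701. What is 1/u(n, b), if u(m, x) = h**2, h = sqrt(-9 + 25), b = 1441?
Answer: 1/16 ≈ 0.062500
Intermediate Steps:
h = 4 (h = sqrt(16) = 4)
u(m, x) = 16 (u(m, x) = 4**2 = 16)
1/u(n, b) = 1/16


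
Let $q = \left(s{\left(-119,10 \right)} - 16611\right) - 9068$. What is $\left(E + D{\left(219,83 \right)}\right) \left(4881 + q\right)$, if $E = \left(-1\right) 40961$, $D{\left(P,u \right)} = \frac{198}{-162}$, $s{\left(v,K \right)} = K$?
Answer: $\frac{7663704080}{9} \approx 8.5152 \cdot 10^{8}$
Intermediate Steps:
$D{\left(P,u \right)} = - \frac{11}{9}$ ($D{\left(P,u \right)} = 198 \left(- \frac{1}{162}\right) = - \frac{11}{9}$)
$E = -40961$
$q = -25669$ ($q = \left(10 - 16611\right) - 9068 = -16601 - 9068 = -25669$)
$\left(E + D{\left(219,83 \right)}\right) \left(4881 + q\right) = \left(-40961 - \frac{11}{9}\right) \left(4881 - 25669\right) = \left(- \frac{368660}{9}\right) \left(-20788\right) = \frac{7663704080}{9}$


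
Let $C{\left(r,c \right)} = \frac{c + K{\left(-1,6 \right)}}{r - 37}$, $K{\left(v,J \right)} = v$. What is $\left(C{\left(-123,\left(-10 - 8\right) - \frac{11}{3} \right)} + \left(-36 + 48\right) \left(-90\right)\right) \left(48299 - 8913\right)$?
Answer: $- \frac{2551878019}{60} \approx -4.2531 \cdot 10^{7}$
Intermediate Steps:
$C{\left(r,c \right)} = \frac{-1 + c}{-37 + r}$ ($C{\left(r,c \right)} = \frac{c - 1}{r - 37} = \frac{-1 + c}{-37 + r}$)
$\left(C{\left(-123,\left(-10 - 8\right) - \frac{11}{3} \right)} + \left(-36 + 48\right) \left(-90\right)\right) \left(48299 - 8913\right) = \left(\frac{-1 - \left(18 + \frac{11}{3}\right)}{-37 - 123} + \left(-36 + 48\right) \left(-90\right)\right) \left(48299 - 8913\right) = \left(\frac{-1 - \frac{65}{3}}{-160} + 12 \left(-90\right)\right) 39386 = \left(- \frac{-1 - \frac{65}{3}}{160} - 1080\right) 39386 = \left(\left(- \frac{1}{160}\right) \left(- \frac{68}{3}\right) - 1080\right) 39386 = \left(\frac{17}{120} - 1080\right) 39386 = \left(- \frac{129583}{120}\right) 39386 = - \frac{2551878019}{60}$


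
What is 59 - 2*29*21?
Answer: -1159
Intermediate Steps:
59 - 2*29*21 = 59 - 58*21 = 59 - 1218 = -1159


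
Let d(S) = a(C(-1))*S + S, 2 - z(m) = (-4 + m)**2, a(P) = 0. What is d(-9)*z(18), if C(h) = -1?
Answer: 1746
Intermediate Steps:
z(m) = 2 - (-4 + m)**2
d(S) = S (d(S) = 0*S + S = 0 + S = S)
d(-9)*z(18) = -9*(2 - (-4 + 18)**2) = -9*(2 - 1*14**2) = -9*(2 - 1*196) = -9*(2 - 196) = -9*(-194) = 1746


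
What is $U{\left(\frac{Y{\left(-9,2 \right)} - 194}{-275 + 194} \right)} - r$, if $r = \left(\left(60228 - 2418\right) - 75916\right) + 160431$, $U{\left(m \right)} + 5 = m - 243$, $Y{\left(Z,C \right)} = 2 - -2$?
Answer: $- \frac{11548223}{81} \approx -1.4257 \cdot 10^{5}$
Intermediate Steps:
$Y{\left(Z,C \right)} = 4$ ($Y{\left(Z,C \right)} = 2 + 2 = 4$)
$U{\left(m \right)} = -248 + m$ ($U{\left(m \right)} = -5 + \left(m - 243\right) = -5 + \left(-243 + m\right) = -248 + m$)
$r = 142325$ ($r = \left(57810 - 75916\right) + 160431 = -18106 + 160431 = 142325$)
$U{\left(\frac{Y{\left(-9,2 \right)} - 194}{-275 + 194} \right)} - r = \left(-248 + \frac{4 - 194}{-275 + 194}\right) - 142325 = \left(-248 - \frac{190}{-81}\right) - 142325 = \left(-248 - - \frac{190}{81}\right) - 142325 = \left(-248 + \frac{190}{81}\right) - 142325 = - \frac{19898}{81} - 142325 = - \frac{11548223}{81}$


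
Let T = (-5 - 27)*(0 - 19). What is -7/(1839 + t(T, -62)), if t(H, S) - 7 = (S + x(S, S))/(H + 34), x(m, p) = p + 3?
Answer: -4494/1185011 ≈ -0.0037924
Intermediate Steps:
x(m, p) = 3 + p
T = 608 (T = -32*(-19) = 608)
t(H, S) = 7 + (3 + 2*S)/(34 + H) (t(H, S) = 7 + (S + (3 + S))/(H + 34) = 7 + (3 + 2*S)/(34 + H))
-7/(1839 + t(T, -62)) = -7/(1839 + (241 + 2*(-62) + 7*608)/(34 + 608)) = -7/(1839 + (241 - 124 + 4256)/642) = -7/(1839 + (1/642)*4373) = -7/(1839 + 4373/642) = -7/(1185011/642) = (642/1185011)*(-7) = -4494/1185011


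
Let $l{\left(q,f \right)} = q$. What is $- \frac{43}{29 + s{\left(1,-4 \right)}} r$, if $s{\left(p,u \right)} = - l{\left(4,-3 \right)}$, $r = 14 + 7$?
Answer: $- \frac{903}{25} \approx -36.12$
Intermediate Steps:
$r = 21$
$s{\left(p,u \right)} = -4$ ($s{\left(p,u \right)} = \left(-1\right) 4 = -4$)
$- \frac{43}{29 + s{\left(1,-4 \right)}} r = - \frac{43}{29 - 4} \cdot 21 = - \frac{43}{25} \cdot 21 = \left(-43\right) \frac{1}{25} \cdot 21 = \left(- \frac{43}{25}\right) 21 = - \frac{903}{25}$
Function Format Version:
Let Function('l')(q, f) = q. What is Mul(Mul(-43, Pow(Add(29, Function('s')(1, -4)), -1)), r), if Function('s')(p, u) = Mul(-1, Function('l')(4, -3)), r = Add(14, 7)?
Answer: Rational(-903, 25) ≈ -36.120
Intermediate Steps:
r = 21
Function('s')(p, u) = -4 (Function('s')(p, u) = Mul(-1, 4) = -4)
Mul(Mul(-43, Pow(Add(29, Function('s')(1, -4)), -1)), r) = Mul(Mul(-43, Pow(Add(29, -4), -1)), 21) = Mul(Mul(-43, Pow(25, -1)), 21) = Mul(Mul(-43, Rational(1, 25)), 21) = Mul(Rational(-43, 25), 21) = Rational(-903, 25)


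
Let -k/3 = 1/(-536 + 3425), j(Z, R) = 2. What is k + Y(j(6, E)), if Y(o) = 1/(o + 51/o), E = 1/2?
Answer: 1871/52965 ≈ 0.035325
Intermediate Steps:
E = 1/2 ≈ 0.50000
k = -1/963 (k = -3/(-536 + 3425) = -3/2889 = -3*1/2889 = -1/963 ≈ -0.0010384)
k + Y(j(6, E)) = -1/963 + 2/(51 + 2**2) = -1/963 + 2/(51 + 4) = -1/963 + 2/55 = 1871/52965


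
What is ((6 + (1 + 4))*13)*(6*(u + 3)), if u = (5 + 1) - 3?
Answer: 5148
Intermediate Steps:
u = 3 (u = 6 - 3 = 3)
((6 + (1 + 4))*13)*(6*(u + 3)) = ((6 + (1 + 4))*13)*(6*(3 + 3)) = ((6 + 5)*13)*(6*6) = (11*13)*36 = 143*36 = 5148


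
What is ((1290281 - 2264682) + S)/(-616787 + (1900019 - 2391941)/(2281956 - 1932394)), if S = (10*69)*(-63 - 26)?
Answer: 181040082391/107802894608 ≈ 1.6794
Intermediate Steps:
S = -61410 (S = 690*(-89) = -61410)
((1290281 - 2264682) + S)/(-616787 + (1900019 - 2391941)/(2281956 - 1932394)) = ((1290281 - 2264682) - 61410)/(-616787 + (1900019 - 2391941)/(2281956 - 1932394)) = (-974401 - 61410)/(-616787 - 491922/349562) = -1035811/(-616787 - 491922*1/349562) = -1035811/(-616787 - 245961/174781) = -1035811/(-107802894608/174781) = -1035811*(-174781/107802894608) = 181040082391/107802894608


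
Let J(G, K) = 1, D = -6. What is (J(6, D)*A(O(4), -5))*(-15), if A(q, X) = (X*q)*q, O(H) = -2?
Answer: 300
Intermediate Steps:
A(q, X) = X*q**2
(J(6, D)*A(O(4), -5))*(-15) = (1*(-5*(-2)**2))*(-15) = (1*(-5*4))*(-15) = (1*(-20))*(-15) = -20*(-15) = 300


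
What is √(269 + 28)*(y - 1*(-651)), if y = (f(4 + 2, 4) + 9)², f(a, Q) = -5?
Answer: 2001*√33 ≈ 11495.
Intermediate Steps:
y = 16 (y = (-5 + 9)² = 4² = 16)
√(269 + 28)*(y - 1*(-651)) = √(269 + 28)*(16 - 1*(-651)) = √297*(16 + 651) = (3*√33)*667 = 2001*√33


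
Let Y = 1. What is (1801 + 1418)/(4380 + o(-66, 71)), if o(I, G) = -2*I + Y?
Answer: 3219/4513 ≈ 0.71327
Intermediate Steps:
o(I, G) = 1 - 2*I (o(I, G) = -2*I + 1 = 1 - 2*I)
(1801 + 1418)/(4380 + o(-66, 71)) = (1801 + 1418)/(4380 + (1 - 2*(-66))) = 3219/(4380 + (1 + 132)) = 3219/(4380 + 133) = 3219/4513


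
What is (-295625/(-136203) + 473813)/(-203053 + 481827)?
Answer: 32267523832/18984927561 ≈ 1.6996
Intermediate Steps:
(-295625/(-136203) + 473813)/(-203053 + 481827) = (-295625*(-1/136203) + 473813)/278774 = (295625/136203 + 473813)*(1/278774) = (64535047664/136203)*(1/278774) = 32267523832/18984927561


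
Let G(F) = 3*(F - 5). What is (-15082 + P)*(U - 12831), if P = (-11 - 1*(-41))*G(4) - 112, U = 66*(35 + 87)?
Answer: 73042236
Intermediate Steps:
G(F) = -15 + 3*F (G(F) = 3*(-5 + F) = -15 + 3*F)
U = 8052 (U = 66*122 = 8052)
P = -202 (P = (-11 - 1*(-41))*(-15 + 3*4) - 112 = (-11 + 41)*(-15 + 12) - 112 = 30*(-3) - 112 = -90 - 112 = -202)
(-15082 + P)*(U - 12831) = (-15082 - 202)*(8052 - 12831) = -15284*(-4779) = 73042236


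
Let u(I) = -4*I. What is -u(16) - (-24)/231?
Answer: 4936/77 ≈ 64.104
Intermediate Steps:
-u(16) - (-24)/231 = -(-4)*16 - (-24)/231 = -1*(-64) - (-24)/231 = 64 - 1*(-8/77) = 64 + 8/77 = 4936/77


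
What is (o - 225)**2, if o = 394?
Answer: 28561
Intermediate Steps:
(o - 225)**2 = (394 - 225)**2 = 169**2 = 28561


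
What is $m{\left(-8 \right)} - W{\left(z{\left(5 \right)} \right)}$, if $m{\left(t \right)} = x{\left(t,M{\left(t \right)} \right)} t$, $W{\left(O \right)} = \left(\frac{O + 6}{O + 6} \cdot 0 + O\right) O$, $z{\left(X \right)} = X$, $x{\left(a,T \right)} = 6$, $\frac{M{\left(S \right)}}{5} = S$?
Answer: $-73$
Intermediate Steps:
$M{\left(S \right)} = 5 S$
$W{\left(O \right)} = O^{2}$ ($W{\left(O \right)} = \left(\frac{6 + O}{6 + O} 0 + O\right) O = \left(1 \cdot 0 + O\right) O = \left(0 + O\right) O = O O = O^{2}$)
$m{\left(t \right)} = 6 t$
$m{\left(-8 \right)} - W{\left(z{\left(5 \right)} \right)} = 6 \left(-8\right) - 5^{2} = -48 - 25 = -73$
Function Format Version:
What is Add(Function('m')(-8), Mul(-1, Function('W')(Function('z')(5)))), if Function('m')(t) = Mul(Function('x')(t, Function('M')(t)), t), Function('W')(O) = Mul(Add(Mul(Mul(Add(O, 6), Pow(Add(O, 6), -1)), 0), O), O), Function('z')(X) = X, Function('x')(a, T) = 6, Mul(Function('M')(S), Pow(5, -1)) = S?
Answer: -73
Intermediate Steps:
Function('M')(S) = Mul(5, S)
Function('W')(O) = Pow(O, 2) (Function('W')(O) = Mul(Add(Mul(Mul(Add(6, O), Pow(Add(6, O), -1)), 0), O), O) = Mul(Add(Mul(1, 0), O), O) = Mul(Add(0, O), O) = Mul(O, O) = Pow(O, 2))
Function('m')(t) = Mul(6, t)
Add(Function('m')(-8), Mul(-1, Function('W')(Function('z')(5)))) = Add(Mul(6, -8), Mul(-1, Pow(5, 2))) = Add(-48, Mul(-1, 25)) = Add(-48, -25) = -73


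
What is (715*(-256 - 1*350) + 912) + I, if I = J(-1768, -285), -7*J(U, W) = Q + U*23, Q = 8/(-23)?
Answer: -68677578/161 ≈ -4.2657e+5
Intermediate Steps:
Q = -8/23 (Q = 8*(-1/23) = -8/23 ≈ -0.34783)
J(U, W) = 8/161 - 23*U/7 (J(U, W) = -(-8/23 + U*23)/7 = -(-8/23 + 23*U)/7 = 8/161 - 23*U/7)
I = 935280/161 (I = 8/161 - 23/7*(-1768) = 8/161 + 40664/7 = 935280/161 ≈ 5809.2)
(715*(-256 - 1*350) + 912) + I = (715*(-256 - 1*350) + 912) + 935280/161 = (715*(-256 - 350) + 912) + 935280/161 = (715*(-606) + 912) + 935280/161 = (-433290 + 912) + 935280/161 = -432378 + 935280/161 = -68677578/161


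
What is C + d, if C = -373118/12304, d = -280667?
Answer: -1726849943/6152 ≈ -2.8070e+5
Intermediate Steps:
C = -186559/6152 (C = -373118*1/12304 = -186559/6152 ≈ -30.325)
C + d = -186559/6152 - 280667 = -1726849943/6152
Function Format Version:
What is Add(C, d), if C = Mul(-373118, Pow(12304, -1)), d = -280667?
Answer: Rational(-1726849943, 6152) ≈ -2.8070e+5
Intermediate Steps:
C = Rational(-186559, 6152) (C = Mul(-373118, Rational(1, 12304)) = Rational(-186559, 6152) ≈ -30.325)
Add(C, d) = Add(Rational(-186559, 6152), -280667) = Rational(-1726849943, 6152)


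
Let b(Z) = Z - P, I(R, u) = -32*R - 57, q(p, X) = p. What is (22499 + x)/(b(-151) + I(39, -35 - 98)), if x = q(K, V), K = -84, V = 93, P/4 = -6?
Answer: -22415/1432 ≈ -15.653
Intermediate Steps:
P = -24 (P = 4*(-6) = -24)
I(R, u) = -57 - 32*R
b(Z) = 24 + Z (b(Z) = Z - 1*(-24) = Z + 24 = 24 + Z)
x = -84
(22499 + x)/(b(-151) + I(39, -35 - 98)) = (22499 - 84)/((24 - 151) + (-57 - 32*39)) = 22415/(-127 + (-57 - 1248)) = 22415/(-127 - 1305) = 22415/(-1432) = 22415*(-1/1432) = -22415/1432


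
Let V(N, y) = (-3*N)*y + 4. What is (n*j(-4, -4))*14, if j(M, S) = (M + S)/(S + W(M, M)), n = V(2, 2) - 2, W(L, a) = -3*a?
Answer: 140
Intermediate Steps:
V(N, y) = 4 - 3*N*y (V(N, y) = -3*N*y + 4 = 4 - 3*N*y)
n = -10 (n = (4 - 3*2*2) - 2 = (4 - 12) - 2 = -8 - 2 = -10)
j(M, S) = (M + S)/(S - 3*M)
(n*j(-4, -4))*14 = -10*(-1*(-4) - 1*(-4))/(-1*(-4) + 3*(-4))*14 = -10*(4 + 4)/(4 - 12)*14 = -10*8/(-8)*14 = -(-5)*8/4*14 = -10*(-1)*14 = 10*14 = 140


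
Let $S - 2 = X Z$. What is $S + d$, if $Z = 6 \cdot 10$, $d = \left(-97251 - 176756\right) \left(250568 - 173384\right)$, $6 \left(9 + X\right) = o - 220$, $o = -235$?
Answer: $-21148961376$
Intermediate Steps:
$X = - \frac{509}{6}$ ($X = -9 + \frac{-235 - 220}{6} = -9 + \frac{1}{6} \left(-455\right) = -9 - \frac{455}{6} = - \frac{509}{6} \approx -84.833$)
$d = -21148956288$ ($d = \left(-274007\right) 77184 = -21148956288$)
$Z = 60$
$S = -5088$ ($S = 2 - 5090 = -5088$)
$S + d = -5088 - 21148956288 = -21148961376$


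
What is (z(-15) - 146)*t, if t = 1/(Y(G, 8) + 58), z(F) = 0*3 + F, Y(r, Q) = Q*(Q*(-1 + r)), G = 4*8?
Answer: -161/2042 ≈ -0.078844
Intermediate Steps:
G = 32
Y(r, Q) = Q²*(-1 + r)
z(F) = F (z(F) = 0 + F = F)
t = 1/2042 (t = 1/(8²*(-1 + 32) + 58) = 1/(64*31 + 58) = 1/(1984 + 58) = 1/2042 ≈ 0.00048972)
(z(-15) - 146)*t = (-15 - 146)*(1/2042) = -161*1/2042 = -161/2042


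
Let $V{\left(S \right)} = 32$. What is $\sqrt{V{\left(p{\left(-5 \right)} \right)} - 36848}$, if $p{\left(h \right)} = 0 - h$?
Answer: $4 i \sqrt{2301} \approx 191.88 i$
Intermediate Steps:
$p{\left(h \right)} = - h$
$\sqrt{V{\left(p{\left(-5 \right)} \right)} - 36848} = \sqrt{32 - 36848} = \sqrt{-36816} = 4 i \sqrt{2301}$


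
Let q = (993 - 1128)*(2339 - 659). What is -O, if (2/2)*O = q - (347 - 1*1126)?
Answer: 226021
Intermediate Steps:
q = -226800 (q = -135*1680 = -226800)
O = -226021 (O = -226800 - (347 - 1*1126) = -226800 - (347 - 1126) = -226800 - 1*(-779) = -226800 + 779 = -226021)
-O = -1*(-226021) = 226021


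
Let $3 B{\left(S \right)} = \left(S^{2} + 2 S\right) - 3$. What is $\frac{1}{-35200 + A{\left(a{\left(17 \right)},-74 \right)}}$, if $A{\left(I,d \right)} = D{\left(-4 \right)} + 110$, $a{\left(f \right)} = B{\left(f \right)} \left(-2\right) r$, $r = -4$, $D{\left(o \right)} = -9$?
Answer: $- \frac{1}{35099} \approx -2.8491 \cdot 10^{-5}$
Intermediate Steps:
$B{\left(S \right)} = -1 + \frac{S^{2}}{3} + \frac{2 S}{3}$ ($B{\left(S \right)} = \frac{\left(S^{2} + 2 S\right) - 3}{3} = \frac{-3 + S^{2} + 2 S}{3} = -1 + \frac{S^{2}}{3} + \frac{2 S}{3}$)
$a{\left(f \right)} = -8 + \frac{8 f^{2}}{3} + \frac{16 f}{3}$ ($a{\left(f \right)} = \left(-1 + \frac{f^{2}}{3} + \frac{2 f}{3}\right) \left(-2\right) \left(-4\right) = \left(2 - \frac{4 f}{3} - \frac{2 f^{2}}{3}\right) \left(-4\right) = -8 + \frac{8 f^{2}}{3} + \frac{16 f}{3}$)
$A{\left(I,d \right)} = 101$ ($A{\left(I,d \right)} = -9 + 110 = 101$)
$\frac{1}{-35200 + A{\left(a{\left(17 \right)},-74 \right)}} = \frac{1}{-35200 + 101} = \frac{1}{-35099} = - \frac{1}{35099}$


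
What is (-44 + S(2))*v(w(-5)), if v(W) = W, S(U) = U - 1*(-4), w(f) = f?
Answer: 190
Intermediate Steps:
S(U) = 4 + U (S(U) = U + 4 = 4 + U)
(-44 + S(2))*v(w(-5)) = (-44 + (4 + 2))*(-5) = (-44 + 6)*(-5) = -38*(-5) = 190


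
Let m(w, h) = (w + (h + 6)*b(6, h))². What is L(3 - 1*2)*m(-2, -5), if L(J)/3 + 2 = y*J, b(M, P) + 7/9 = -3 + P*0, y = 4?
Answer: 5408/27 ≈ 200.30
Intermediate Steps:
b(M, P) = -34/9 (b(M, P) = -7/9 + (-3 + P*0) = -7/9 + (-3 + 0) = -7/9 - 3 = -34/9)
L(J) = -6 + 12*J (L(J) = -6 + 3*(4*J) = -6 + 12*J)
m(w, h) = (-68/3 + w - 34*h/9)² (m(w, h) = (w + (h + 6)*(-34/9))² = (w + (6 + h)*(-34/9))² = (w + (-68/3 - 34*h/9))² = (-68/3 + w - 34*h/9)²)
L(3 - 1*2)*m(-2, -5) = (-6 + 12*(3 - 1*2))*((-204 - 34*(-5) + 9*(-2))²/81) = (-6 + 12*(3 - 2))*((-204 + 170 - 18)²/81) = (-6 + 12*1)*((1/81)*(-52)²) = (-6 + 12)*((1/81)*2704) = 6*(2704/81) = 5408/27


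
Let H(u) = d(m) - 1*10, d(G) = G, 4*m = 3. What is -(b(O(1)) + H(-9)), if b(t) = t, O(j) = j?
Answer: 33/4 ≈ 8.2500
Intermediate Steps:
m = ¾ (m = (¼)*3 = ¾ ≈ 0.75000)
H(u) = -37/4 (H(u) = ¾ - 1*10 = ¾ - 10 = -37/4)
-(b(O(1)) + H(-9)) = -(1 - 37/4) = -1*(-33/4) = 33/4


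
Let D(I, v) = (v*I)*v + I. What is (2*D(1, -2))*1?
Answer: 10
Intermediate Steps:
D(I, v) = I + I*v**2 (D(I, v) = (I*v)*v + I = I*v**2 + I = I + I*v**2)
(2*D(1, -2))*1 = (2*(1*(1 + (-2)**2)))*1 = (2*(1*(1 + 4)))*1 = (2*(1*5))*1 = (2*5)*1 = 10*1 = 10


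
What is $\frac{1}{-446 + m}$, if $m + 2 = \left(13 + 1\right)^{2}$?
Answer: $- \frac{1}{252} \approx -0.0039683$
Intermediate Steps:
$m = 194$ ($m = -2 + \left(13 + 1\right)^{2} = -2 + 14^{2} = -2 + 196 = 194$)
$\frac{1}{-446 + m} = \frac{1}{-446 + 194} = \frac{1}{-252} = - \frac{1}{252}$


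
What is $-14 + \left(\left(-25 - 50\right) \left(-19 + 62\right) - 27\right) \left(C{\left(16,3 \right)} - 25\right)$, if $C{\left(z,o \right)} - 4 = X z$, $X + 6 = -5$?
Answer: $640630$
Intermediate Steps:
$X = -11$ ($X = -6 - 5 = -11$)
$C{\left(z,o \right)} = 4 - 11 z$
$-14 + \left(\left(-25 - 50\right) \left(-19 + 62\right) - 27\right) \left(C{\left(16,3 \right)} - 25\right) = -14 + \left(\left(-25 - 50\right) \left(-19 + 62\right) - 27\right) \left(\left(4 - 176\right) - 25\right) = -14 + \left(\left(-75\right) 43 - 27\right) \left(\left(4 - 176\right) - 25\right) = -14 + \left(-3225 - 27\right) \left(-172 - 25\right) = -14 - -640644 = -14 + 640644 = 640630$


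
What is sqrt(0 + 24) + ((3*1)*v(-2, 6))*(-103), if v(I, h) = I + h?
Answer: -1236 + 2*sqrt(6) ≈ -1231.1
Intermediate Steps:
sqrt(0 + 24) + ((3*1)*v(-2, 6))*(-103) = sqrt(0 + 24) + ((3*1)*(-2 + 6))*(-103) = sqrt(24) + (3*4)*(-103) = 2*sqrt(6) + 12*(-103) = 2*sqrt(6) - 1236 = -1236 + 2*sqrt(6)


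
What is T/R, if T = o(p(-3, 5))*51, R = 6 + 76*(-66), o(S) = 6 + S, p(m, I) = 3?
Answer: -153/1670 ≈ -0.091617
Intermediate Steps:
R = -5010 (R = 6 - 5016 = -5010)
T = 459 (T = (6 + 3)*51 = 9*51 = 459)
T/R = 459/(-5010) = 459*(-1/5010) = -153/1670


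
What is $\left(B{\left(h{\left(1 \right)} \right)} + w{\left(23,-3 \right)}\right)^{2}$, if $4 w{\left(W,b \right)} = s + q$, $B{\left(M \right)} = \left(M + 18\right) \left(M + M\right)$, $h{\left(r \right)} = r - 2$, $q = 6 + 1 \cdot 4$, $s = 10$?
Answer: $841$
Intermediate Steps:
$q = 10$ ($q = 6 + 4 = 10$)
$h{\left(r \right)} = -2 + r$
$B{\left(M \right)} = 2 M \left(18 + M\right)$ ($B{\left(M \right)} = \left(18 + M\right) 2 M = 2 M \left(18 + M\right)$)
$w{\left(W,b \right)} = 5$ ($w{\left(W,b \right)} = \frac{10 + 10}{4} = \frac{1}{4} \cdot 20 = 5$)
$\left(B{\left(h{\left(1 \right)} \right)} + w{\left(23,-3 \right)}\right)^{2} = \left(2 \left(-2 + 1\right) \left(18 + \left(-2 + 1\right)\right) + 5\right)^{2} = \left(2 \left(-1\right) \left(18 - 1\right) + 5\right)^{2} = \left(2 \left(-1\right) 17 + 5\right)^{2} = \left(-34 + 5\right)^{2} = \left(-29\right)^{2} = 841$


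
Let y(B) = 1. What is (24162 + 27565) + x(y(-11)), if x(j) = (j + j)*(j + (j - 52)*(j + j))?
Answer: 51525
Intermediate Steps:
x(j) = 2*j*(j + 2*j*(-52 + j)) (x(j) = (2*j)*(j + (-52 + j)*(2*j)) = (2*j)*(j + 2*j*(-52 + j)) = 2*j*(j + 2*j*(-52 + j)))
(24162 + 27565) + x(y(-11)) = (24162 + 27565) + 1**2*(-206 + 4*1) = 51727 + 1*(-206 + 4) = 51727 + 1*(-202) = 51727 - 202 = 51525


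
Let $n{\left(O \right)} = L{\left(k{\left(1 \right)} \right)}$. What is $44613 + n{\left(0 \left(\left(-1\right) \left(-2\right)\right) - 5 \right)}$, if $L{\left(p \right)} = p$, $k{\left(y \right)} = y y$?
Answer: $44614$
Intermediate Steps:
$k{\left(y \right)} = y^{2}$
$n{\left(O \right)} = 1$ ($n{\left(O \right)} = 1^{2} = 1$)
$44613 + n{\left(0 \left(\left(-1\right) \left(-2\right)\right) - 5 \right)} = 44613 + 1 = 44614$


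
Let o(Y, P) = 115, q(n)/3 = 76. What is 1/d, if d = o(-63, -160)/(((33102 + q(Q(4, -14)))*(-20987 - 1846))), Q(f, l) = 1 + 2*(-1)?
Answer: -152204778/23 ≈ -6.6176e+6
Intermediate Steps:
Q(f, l) = -1 (Q(f, l) = 1 - 2 = -1)
q(n) = 228 (q(n) = 3*76 = 228)
d = -23/152204778 (d = 115/(((33102 + 228)*(-20987 - 1846))) = 115/((33330*(-22833))) = 115/(-761023890) = 115*(-1/761023890) = -23/152204778 ≈ -1.5111e-7)
1/d = 1/(-23/152204778) = -152204778/23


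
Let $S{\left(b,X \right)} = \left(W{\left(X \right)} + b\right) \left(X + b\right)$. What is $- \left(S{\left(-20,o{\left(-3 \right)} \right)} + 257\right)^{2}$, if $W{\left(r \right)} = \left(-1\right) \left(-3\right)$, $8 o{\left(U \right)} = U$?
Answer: $- \frac{23299929}{64} \approx -3.6406 \cdot 10^{5}$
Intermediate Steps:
$o{\left(U \right)} = \frac{U}{8}$
$W{\left(r \right)} = 3$
$S{\left(b,X \right)} = \left(3 + b\right) \left(X + b\right)$
$- \left(S{\left(-20,o{\left(-3 \right)} \right)} + 257\right)^{2} = - \left(\left(\left(-20\right)^{2} + 3 \cdot \frac{1}{8} \left(-3\right) + 3 \left(-20\right) + \frac{1}{8} \left(-3\right) \left(-20\right)\right) + 257\right)^{2} = - \left(\left(400 + 3 \left(- \frac{3}{8}\right) - 60 - - \frac{15}{2}\right) + 257\right)^{2} = - \left(\left(400 - \frac{9}{8} - 60 + \frac{15}{2}\right) + 257\right)^{2} = - \left(\frac{2771}{8} + 257\right)^{2} = - \left(\frac{4827}{8}\right)^{2} = \left(-1\right) \frac{23299929}{64} = - \frac{23299929}{64}$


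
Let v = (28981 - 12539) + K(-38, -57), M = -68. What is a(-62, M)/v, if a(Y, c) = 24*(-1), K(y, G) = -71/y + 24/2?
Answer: -304/208441 ≈ -0.0014584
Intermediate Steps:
K(y, G) = 12 - 71/y (K(y, G) = -71/y + 24*(½) = -71/y + 12 = 12 - 71/y)
a(Y, c) = -24
v = 625323/38 (v = (28981 - 12539) + (12 - 71/(-38)) = 16442 + (12 - 71*(-1/38)) = 16442 + (12 + 71/38) = 16442 + 527/38 = 625323/38 ≈ 16456.)
a(-62, M)/v = -24/625323/38 = -24*38/625323 = -304/208441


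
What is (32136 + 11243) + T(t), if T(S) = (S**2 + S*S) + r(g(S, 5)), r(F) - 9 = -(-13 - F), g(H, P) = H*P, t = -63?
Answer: 51024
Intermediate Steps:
r(F) = 22 + F (r(F) = 9 - (-13 - F) = 9 + (13 + F) = 22 + F)
T(S) = 22 + 2*S**2 + 5*S (T(S) = (S**2 + S*S) + (22 + S*5) = (S**2 + S**2) + (22 + 5*S) = 2*S**2 + (22 + 5*S) = 22 + 2*S**2 + 5*S)
(32136 + 11243) + T(t) = (32136 + 11243) + (22 + 2*(-63)**2 + 5*(-63)) = 43379 + (22 + 2*3969 - 315) = 43379 + (22 + 7938 - 315) = 43379 + 7645 = 51024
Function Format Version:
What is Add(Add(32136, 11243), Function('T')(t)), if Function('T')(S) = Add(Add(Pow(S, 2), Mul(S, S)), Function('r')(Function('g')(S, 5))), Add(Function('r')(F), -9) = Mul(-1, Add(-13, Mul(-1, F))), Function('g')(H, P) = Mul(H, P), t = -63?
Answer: 51024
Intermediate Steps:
Function('r')(F) = Add(22, F) (Function('r')(F) = Add(9, Mul(-1, Add(-13, Mul(-1, F)))) = Add(9, Add(13, F)) = Add(22, F))
Function('T')(S) = Add(22, Mul(2, Pow(S, 2)), Mul(5, S)) (Function('T')(S) = Add(Add(Pow(S, 2), Mul(S, S)), Add(22, Mul(S, 5))) = Add(Add(Pow(S, 2), Pow(S, 2)), Add(22, Mul(5, S))) = Add(Mul(2, Pow(S, 2)), Add(22, Mul(5, S))) = Add(22, Mul(2, Pow(S, 2)), Mul(5, S)))
Add(Add(32136, 11243), Function('T')(t)) = Add(Add(32136, 11243), Add(22, Mul(2, Pow(-63, 2)), Mul(5, -63))) = Add(43379, Add(22, Mul(2, 3969), -315)) = Add(43379, Add(22, 7938, -315)) = Add(43379, 7645) = 51024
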